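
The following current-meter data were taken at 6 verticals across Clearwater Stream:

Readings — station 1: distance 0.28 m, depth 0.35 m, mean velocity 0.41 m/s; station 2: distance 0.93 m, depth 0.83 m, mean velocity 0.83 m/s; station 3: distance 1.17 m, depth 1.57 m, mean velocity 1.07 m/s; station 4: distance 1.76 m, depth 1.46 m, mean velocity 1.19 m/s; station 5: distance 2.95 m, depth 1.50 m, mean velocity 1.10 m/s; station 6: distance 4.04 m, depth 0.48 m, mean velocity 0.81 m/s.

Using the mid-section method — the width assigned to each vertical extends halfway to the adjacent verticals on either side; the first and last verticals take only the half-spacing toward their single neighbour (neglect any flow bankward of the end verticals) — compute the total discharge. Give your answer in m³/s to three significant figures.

4.69 m³/s

w_1 = (0.93 − 0.28)/2 = 0.325 m; q_1 = 0.41 × 0.35 × 0.325 = 0.04664 m³/s
w_2 = (1.17 − 0.28)/2 = 0.445 m; q_2 = 0.83 × 0.83 × 0.445 = 0.3066 m³/s
w_3 = (1.76 − 0.93)/2 = 0.415 m; q_3 = 1.07 × 1.57 × 0.415 = 0.6972 m³/s
w_4 = (2.95 − 1.17)/2 = 0.89 m; q_4 = 1.19 × 1.46 × 0.89 = 1.546 m³/s
w_5 = (4.04 − 1.76)/2 = 1.14 m; q_5 = 1.10 × 1.50 × 1.14 = 1.881 m³/s
w_6 = (4.04 − 2.95)/2 = 0.545 m; q_6 = 0.81 × 0.48 × 0.545 = 0.2119 m³/s
Q = Σ qᵢ = 4.690 m³/s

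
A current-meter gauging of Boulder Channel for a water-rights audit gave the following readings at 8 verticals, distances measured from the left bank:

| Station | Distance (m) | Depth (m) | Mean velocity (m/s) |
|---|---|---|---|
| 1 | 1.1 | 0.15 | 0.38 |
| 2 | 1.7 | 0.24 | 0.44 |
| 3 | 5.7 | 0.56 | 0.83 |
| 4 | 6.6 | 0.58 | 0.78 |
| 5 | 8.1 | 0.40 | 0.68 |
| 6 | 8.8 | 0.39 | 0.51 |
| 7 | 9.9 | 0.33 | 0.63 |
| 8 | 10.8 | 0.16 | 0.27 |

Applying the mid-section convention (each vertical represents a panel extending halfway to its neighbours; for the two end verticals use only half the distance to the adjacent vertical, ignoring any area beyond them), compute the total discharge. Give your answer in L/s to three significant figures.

w_1 = (1.7 − 1.1)/2 = 0.3 m; q_1 = 0.38 × 0.15 × 0.3 = 0.01710 m³/s
w_2 = (5.7 − 1.1)/2 = 2.3 m; q_2 = 0.44 × 0.24 × 2.3 = 0.2429 m³/s
w_3 = (6.6 − 1.7)/2 = 2.45 m; q_3 = 0.83 × 0.56 × 2.45 = 1.139 m³/s
w_4 = (8.1 − 5.7)/2 = 1.2 m; q_4 = 0.78 × 0.58 × 1.2 = 0.5429 m³/s
w_5 = (8.8 − 6.6)/2 = 1.1 m; q_5 = 0.68 × 0.40 × 1.1 = 0.2992 m³/s
w_6 = (9.9 − 8.1)/2 = 0.9 m; q_6 = 0.51 × 0.39 × 0.9 = 0.1790 m³/s
w_7 = (10.8 − 8.8)/2 = 1 m; q_7 = 0.63 × 0.33 × 1 = 0.2079 m³/s
w_8 = (10.8 − 9.9)/2 = 0.45 m; q_8 = 0.27 × 0.16 × 0.45 = 0.01944 m³/s
Q = Σ qᵢ = 2.647 m³/s
= 2.647 × 1000 = 2647 L/s

2650 L/s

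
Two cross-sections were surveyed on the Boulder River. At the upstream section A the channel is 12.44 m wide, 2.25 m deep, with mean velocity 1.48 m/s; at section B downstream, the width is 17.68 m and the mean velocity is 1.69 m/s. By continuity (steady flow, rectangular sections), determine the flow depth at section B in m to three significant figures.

1.39 m

Q = A₁V₁ = (12.44×2.25) × 1.48 = 41.43 m³/s
d₂ = Q/(b₂ V₂) = 41.43/(17.68×1.69) = 1.386 m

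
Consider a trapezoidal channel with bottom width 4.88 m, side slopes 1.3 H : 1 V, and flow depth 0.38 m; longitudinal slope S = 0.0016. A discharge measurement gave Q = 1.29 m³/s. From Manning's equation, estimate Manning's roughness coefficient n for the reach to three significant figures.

A = (b + z·y)·y = (4.88 + 1.3×0.38)×0.38 = 2.042 m²
P = b + 2y√(1+z²) = 4.88 + 2×0.38×√(1+1.3²) = 6.126 m
R = A/P = 2.042/6.126 = 0.3333 m
n = (1/Q)·A·R^(2/3)·S^(1/2) = (1/1.29) × 2.042 × 0.4807 × 0.04000 = 0.03044

0.0304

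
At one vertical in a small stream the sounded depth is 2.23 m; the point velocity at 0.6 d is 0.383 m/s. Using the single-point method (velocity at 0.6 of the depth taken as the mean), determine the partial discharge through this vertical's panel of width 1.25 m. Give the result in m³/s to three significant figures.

1.07 m³/s

v̄ = v₀.₆ = 0.383 m/s
q = v̄ × d × w = 0.3830 × 2.23 × 1.25 = 1.068 m³/s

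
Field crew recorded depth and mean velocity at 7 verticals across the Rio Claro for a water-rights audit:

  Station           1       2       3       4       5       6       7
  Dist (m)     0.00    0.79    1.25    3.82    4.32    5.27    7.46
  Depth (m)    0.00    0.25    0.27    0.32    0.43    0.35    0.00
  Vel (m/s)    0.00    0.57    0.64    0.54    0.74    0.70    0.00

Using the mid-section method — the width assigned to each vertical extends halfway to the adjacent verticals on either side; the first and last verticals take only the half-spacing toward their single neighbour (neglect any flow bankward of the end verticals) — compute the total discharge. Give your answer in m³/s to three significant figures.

w_2 = (1.25 − 0.00)/2 = 0.625 m; q_2 = 0.57 × 0.25 × 0.625 = 0.08906 m³/s
w_3 = (3.82 − 0.79)/2 = 1.515 m; q_3 = 0.64 × 0.27 × 1.515 = 0.2618 m³/s
w_4 = (4.32 − 1.25)/2 = 1.535 m; q_4 = 0.54 × 0.32 × 1.535 = 0.2652 m³/s
w_5 = (5.27 − 3.82)/2 = 0.725 m; q_5 = 0.74 × 0.43 × 0.725 = 0.2307 m³/s
w_6 = (7.46 − 4.32)/2 = 1.57 m; q_6 = 0.70 × 0.35 × 1.57 = 0.3847 m³/s
Stations 1, 7 contribute zero (depth or velocity is 0).
Q = Σ qᵢ = 1.231 m³/s

1.23 m³/s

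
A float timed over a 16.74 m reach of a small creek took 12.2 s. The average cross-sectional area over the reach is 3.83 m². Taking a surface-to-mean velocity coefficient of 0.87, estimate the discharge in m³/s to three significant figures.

v_surface = L / t̄ = 16.74 / 12.2 = 1.372 m/s
v_mean = 0.87 × 1.372 = 1.194 m/s
Q = A × v_mean = 3.83 × 1.194 = 4.572 m³/s

4.57 m³/s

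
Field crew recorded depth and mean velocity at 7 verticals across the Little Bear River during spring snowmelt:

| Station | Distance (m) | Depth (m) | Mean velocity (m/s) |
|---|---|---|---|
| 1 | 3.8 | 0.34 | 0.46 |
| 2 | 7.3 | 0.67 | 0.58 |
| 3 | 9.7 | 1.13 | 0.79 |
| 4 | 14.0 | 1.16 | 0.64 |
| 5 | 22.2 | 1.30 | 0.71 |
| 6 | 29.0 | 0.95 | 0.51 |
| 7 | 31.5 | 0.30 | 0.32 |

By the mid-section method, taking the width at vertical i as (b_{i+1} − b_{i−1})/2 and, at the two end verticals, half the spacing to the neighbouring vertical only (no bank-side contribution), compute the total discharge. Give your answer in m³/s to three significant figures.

18.3 m³/s

w_1 = (7.3 − 3.8)/2 = 1.75 m; q_1 = 0.46 × 0.34 × 1.75 = 0.2737 m³/s
w_2 = (9.7 − 3.8)/2 = 2.95 m; q_2 = 0.58 × 0.67 × 2.95 = 1.146 m³/s
w_3 = (14.0 − 7.3)/2 = 3.35 m; q_3 = 0.79 × 1.13 × 3.35 = 2.991 m³/s
w_4 = (22.2 − 9.7)/2 = 6.25 m; q_4 = 0.64 × 1.16 × 6.25 = 4.640 m³/s
w_5 = (29.0 − 14.0)/2 = 7.5 m; q_5 = 0.71 × 1.30 × 7.5 = 6.923 m³/s
w_6 = (31.5 − 22.2)/2 = 4.65 m; q_6 = 0.51 × 0.95 × 4.65 = 2.253 m³/s
w_7 = (31.5 − 29.0)/2 = 1.25 m; q_7 = 0.32 × 0.30 × 1.25 = 0.1200 m³/s
Q = Σ qᵢ = 18.35 m³/s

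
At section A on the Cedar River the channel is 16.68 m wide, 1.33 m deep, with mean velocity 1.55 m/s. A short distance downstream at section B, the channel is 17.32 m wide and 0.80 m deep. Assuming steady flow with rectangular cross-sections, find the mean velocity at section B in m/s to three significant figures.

Q = A₁V₁ = (16.68×1.33) × 1.55 = 34.39 m³/s
A₂ = 17.32 × 0.80 = 13.86 m²
V₂ = Q/A₂ = 34.39/13.86 = 2.482 m/s

2.48 m/s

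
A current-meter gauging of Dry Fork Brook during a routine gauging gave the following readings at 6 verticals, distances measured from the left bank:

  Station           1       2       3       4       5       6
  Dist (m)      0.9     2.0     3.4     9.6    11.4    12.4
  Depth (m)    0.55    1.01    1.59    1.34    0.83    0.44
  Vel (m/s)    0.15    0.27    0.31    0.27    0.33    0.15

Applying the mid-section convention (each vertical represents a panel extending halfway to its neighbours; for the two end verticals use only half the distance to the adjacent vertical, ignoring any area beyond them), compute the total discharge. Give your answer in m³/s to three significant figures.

4.12 m³/s

w_1 = (2.0 − 0.9)/2 = 0.55 m; q_1 = 0.15 × 0.55 × 0.55 = 0.04538 m³/s
w_2 = (3.4 − 0.9)/2 = 1.25 m; q_2 = 0.27 × 1.01 × 1.25 = 0.3409 m³/s
w_3 = (9.6 − 2.0)/2 = 3.8 m; q_3 = 0.31 × 1.59 × 3.8 = 1.873 m³/s
w_4 = (11.4 − 3.4)/2 = 4 m; q_4 = 0.27 × 1.34 × 4 = 1.447 m³/s
w_5 = (12.4 − 9.6)/2 = 1.4 m; q_5 = 0.33 × 0.83 × 1.4 = 0.3835 m³/s
w_6 = (12.4 − 11.4)/2 = 0.5 m; q_6 = 0.15 × 0.44 × 0.5 = 0.03300 m³/s
Q = Σ qᵢ = 4.123 m³/s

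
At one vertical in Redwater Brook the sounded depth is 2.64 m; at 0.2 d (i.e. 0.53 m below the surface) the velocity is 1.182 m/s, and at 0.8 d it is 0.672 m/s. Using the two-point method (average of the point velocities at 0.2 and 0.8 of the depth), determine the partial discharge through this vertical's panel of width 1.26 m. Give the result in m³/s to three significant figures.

3.08 m³/s

v̄ = (1.182 + 0.672) / 2 = 0.9270 m/s
q = v̄ × d × w = 0.9270 × 2.64 × 1.26 = 3.084 m³/s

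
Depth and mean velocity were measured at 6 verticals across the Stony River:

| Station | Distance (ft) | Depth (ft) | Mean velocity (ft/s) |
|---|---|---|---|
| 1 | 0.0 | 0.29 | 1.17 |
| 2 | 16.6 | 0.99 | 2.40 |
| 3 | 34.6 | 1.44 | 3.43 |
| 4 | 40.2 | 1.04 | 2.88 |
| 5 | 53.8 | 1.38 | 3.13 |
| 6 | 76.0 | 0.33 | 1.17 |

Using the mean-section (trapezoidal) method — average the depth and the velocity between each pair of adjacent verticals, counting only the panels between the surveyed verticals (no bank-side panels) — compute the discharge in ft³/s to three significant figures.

195 ft³/s

Panel 1-2: Δb = 16.6 ft, d̄ = (0.29+0.99)/2 = 0.64, v̄ = (1.17+2.40)/2 = 1.785 → q = 16.6×0.64×1.785 = 18.96 ft³/s
Panel 2-3: Δb = 18 ft, d̄ = (0.99+1.44)/2 = 1.215, v̄ = (2.40+3.43)/2 = 2.915 → q = 18×1.215×2.915 = 63.75 ft³/s
Panel 3-4: Δb = 5.6 ft, d̄ = (1.44+1.04)/2 = 1.24, v̄ = (3.43+2.88)/2 = 3.155 → q = 5.6×1.24×3.155 = 21.91 ft³/s
Panel 4-5: Δb = 13.6 ft, d̄ = (1.04+1.38)/2 = 1.21, v̄ = (2.88+3.13)/2 = 3.005 → q = 13.6×1.21×3.005 = 49.45 ft³/s
Panel 5-6: Δb = 22.2 ft, d̄ = (1.38+0.33)/2 = 0.855, v̄ = (3.13+1.17)/2 = 2.15 → q = 22.2×0.855×2.15 = 40.81 ft³/s
Q = Σ q = 194.9 ft³/s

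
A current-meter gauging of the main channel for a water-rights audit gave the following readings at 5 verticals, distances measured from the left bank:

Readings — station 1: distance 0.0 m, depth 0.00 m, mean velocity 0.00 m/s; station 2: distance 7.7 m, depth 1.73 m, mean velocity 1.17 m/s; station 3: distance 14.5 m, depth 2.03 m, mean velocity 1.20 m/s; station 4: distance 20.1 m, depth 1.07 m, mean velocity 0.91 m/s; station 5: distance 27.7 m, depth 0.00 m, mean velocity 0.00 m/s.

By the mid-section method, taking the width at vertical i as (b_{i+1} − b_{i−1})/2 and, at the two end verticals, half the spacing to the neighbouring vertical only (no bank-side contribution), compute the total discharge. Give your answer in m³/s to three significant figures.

36.2 m³/s

w_2 = (14.5 − 0.0)/2 = 7.25 m; q_2 = 1.17 × 1.73 × 7.25 = 14.67 m³/s
w_3 = (20.1 − 7.7)/2 = 6.2 m; q_3 = 1.20 × 2.03 × 6.2 = 15.10 m³/s
w_4 = (27.7 − 14.5)/2 = 6.6 m; q_4 = 0.91 × 1.07 × 6.6 = 6.426 m³/s
Stations 1, 5 contribute zero (depth or velocity is 0).
Q = Σ qᵢ = 36.20 m³/s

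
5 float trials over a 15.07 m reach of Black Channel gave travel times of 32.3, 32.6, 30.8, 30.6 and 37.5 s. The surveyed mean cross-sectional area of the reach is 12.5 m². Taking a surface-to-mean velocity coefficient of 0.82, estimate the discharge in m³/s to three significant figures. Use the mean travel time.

4.72 m³/s

t̄ = (32.3 + 32.6 + 30.8 + 30.6 + 37.5) / 5 = 32.76 s
v_surface = L / t̄ = 15.07 / 32.76 = 0.4600 m/s
v_mean = 0.82 × 0.4600 = 0.3772 m/s
Q = A × v_mean = 12.5 × 0.3772 = 4.715 m³/s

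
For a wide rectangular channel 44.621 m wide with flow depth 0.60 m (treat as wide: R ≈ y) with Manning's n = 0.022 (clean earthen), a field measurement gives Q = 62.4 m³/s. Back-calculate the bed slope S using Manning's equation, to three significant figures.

A = b·y = 44.621 × 0.60 = 26.77 m²
Wide channel: R ≈ y = 0.60 m
S = (Q·n / (1·A·R^(2/3)))² = (62.4×0.022 / (1×26.77×0.7114))² = 0.005196

0.00520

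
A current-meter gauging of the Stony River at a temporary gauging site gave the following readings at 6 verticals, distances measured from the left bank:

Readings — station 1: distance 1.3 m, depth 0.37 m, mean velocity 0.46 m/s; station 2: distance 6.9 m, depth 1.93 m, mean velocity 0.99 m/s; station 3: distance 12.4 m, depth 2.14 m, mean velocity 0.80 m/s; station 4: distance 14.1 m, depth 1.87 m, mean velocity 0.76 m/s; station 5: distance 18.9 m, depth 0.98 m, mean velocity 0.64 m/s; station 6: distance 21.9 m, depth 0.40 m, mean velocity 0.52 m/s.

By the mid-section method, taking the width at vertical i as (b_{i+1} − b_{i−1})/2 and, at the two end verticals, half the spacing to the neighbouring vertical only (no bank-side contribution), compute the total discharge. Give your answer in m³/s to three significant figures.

24.6 m³/s

w_1 = (6.9 − 1.3)/2 = 2.8 m; q_1 = 0.46 × 0.37 × 2.8 = 0.4766 m³/s
w_2 = (12.4 − 1.3)/2 = 5.55 m; q_2 = 0.99 × 1.93 × 5.55 = 10.60 m³/s
w_3 = (14.1 − 6.9)/2 = 3.6 m; q_3 = 0.80 × 2.14 × 3.6 = 6.163 m³/s
w_4 = (18.9 − 12.4)/2 = 3.25 m; q_4 = 0.76 × 1.87 × 3.25 = 4.619 m³/s
w_5 = (21.9 − 14.1)/2 = 3.9 m; q_5 = 0.64 × 0.98 × 3.9 = 2.446 m³/s
w_6 = (21.9 − 18.9)/2 = 1.5 m; q_6 = 0.52 × 0.40 × 1.5 = 0.3120 m³/s
Q = Σ qᵢ = 24.62 m³/s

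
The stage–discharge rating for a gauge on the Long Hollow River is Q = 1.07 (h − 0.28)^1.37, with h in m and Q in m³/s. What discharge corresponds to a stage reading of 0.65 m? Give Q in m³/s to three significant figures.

0.274 m³/s

Q = 1.07 × (0.65 − 0.28)^1.37 = 1.07 × 0.37^1.37 = 0.2740 m³/s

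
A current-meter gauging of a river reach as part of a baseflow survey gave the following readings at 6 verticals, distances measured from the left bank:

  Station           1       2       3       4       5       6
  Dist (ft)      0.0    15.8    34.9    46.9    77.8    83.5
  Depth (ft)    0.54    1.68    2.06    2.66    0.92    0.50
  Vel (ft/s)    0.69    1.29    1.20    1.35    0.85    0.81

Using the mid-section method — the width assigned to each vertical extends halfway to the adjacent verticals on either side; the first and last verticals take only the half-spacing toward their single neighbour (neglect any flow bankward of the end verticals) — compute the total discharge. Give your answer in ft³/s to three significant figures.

172 ft³/s

w_1 = (15.8 − 0.0)/2 = 7.9 ft; q_1 = 0.69 × 0.54 × 7.9 = 2.944 ft³/s
w_2 = (34.9 − 0.0)/2 = 17.45 ft; q_2 = 1.29 × 1.68 × 17.45 = 37.82 ft³/s
w_3 = (46.9 − 15.8)/2 = 15.55 ft; q_3 = 1.20 × 2.06 × 15.55 = 38.44 ft³/s
w_4 = (77.8 − 34.9)/2 = 21.45 ft; q_4 = 1.35 × 2.66 × 21.45 = 77.03 ft³/s
w_5 = (83.5 − 46.9)/2 = 18.3 ft; q_5 = 0.85 × 0.92 × 18.3 = 14.31 ft³/s
w_6 = (83.5 − 77.8)/2 = 2.85 ft; q_6 = 0.81 × 0.50 × 2.85 = 1.154 ft³/s
Q = Σ qᵢ = 171.7 ft³/s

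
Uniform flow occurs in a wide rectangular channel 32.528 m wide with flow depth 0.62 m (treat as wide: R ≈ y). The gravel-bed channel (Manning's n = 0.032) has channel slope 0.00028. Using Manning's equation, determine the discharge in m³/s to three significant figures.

7.67 m³/s

A = b·y = 32.528 × 0.62 = 20.17 m²
Wide channel: R ≈ y = 0.62 m
Q = (1/n)·A·R^(2/3)·S^(1/2) = (1/0.032) × 20.17 × 0.6200^(2/3) × 0.00028^(1/2) = 7.668 m³/s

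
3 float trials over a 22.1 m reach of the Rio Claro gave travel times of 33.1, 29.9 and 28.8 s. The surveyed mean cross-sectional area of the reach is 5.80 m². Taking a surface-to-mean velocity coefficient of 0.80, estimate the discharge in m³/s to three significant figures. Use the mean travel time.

3.35 m³/s

t̄ = (33.1 + 29.9 + 28.8) / 3 = 30.6 s
v_surface = L / t̄ = 22.1 / 30.6 = 0.7222 m/s
v_mean = 0.80 × 0.7222 = 0.5778 m/s
Q = A × v_mean = 5.80 × 0.5778 = 3.351 m³/s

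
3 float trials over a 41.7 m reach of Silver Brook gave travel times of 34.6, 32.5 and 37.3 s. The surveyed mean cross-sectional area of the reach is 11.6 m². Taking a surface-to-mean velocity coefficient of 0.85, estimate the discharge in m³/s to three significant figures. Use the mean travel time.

t̄ = (34.6 + 32.5 + 37.3) / 3 = 34.8 s
v_surface = L / t̄ = 41.7 / 34.8 = 1.198 m/s
v_mean = 0.85 × 1.198 = 1.019 m/s
Q = A × v_mean = 11.6 × 1.019 = 11.82 m³/s

11.8 m³/s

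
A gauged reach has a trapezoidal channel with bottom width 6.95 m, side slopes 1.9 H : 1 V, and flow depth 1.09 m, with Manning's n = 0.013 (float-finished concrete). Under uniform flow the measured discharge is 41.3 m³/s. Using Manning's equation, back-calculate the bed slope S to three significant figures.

0.00373

A = (b + z·y)·y = (6.95 + 1.9×1.09)×1.09 = 9.833 m²
P = b + 2y√(1+z²) = 6.95 + 2×1.09×√(1+1.9²) = 11.63 m
R = A/P = 9.833/11.63 = 0.8454 m
S = (Q·n / (1·A·R^(2/3)))² = (41.3×0.013 / (1×9.833×0.8941))² = 0.003730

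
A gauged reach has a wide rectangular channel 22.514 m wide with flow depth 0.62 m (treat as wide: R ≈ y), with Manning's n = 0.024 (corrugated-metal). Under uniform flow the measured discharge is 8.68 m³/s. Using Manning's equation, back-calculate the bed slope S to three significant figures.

0.000421

A = b·y = 22.514 × 0.62 = 13.96 m²
Wide channel: R ≈ y = 0.62 m
S = (Q·n / (1·A·R^(2/3)))² = (8.68×0.024 / (1×13.96×0.7271))² = 0.0004213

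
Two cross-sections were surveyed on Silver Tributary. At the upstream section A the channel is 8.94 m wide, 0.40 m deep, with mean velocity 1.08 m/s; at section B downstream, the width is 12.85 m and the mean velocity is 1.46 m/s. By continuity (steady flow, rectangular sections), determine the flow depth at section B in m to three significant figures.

Q = A₁V₁ = (8.94×0.40) × 1.08 = 3.862 m³/s
d₂ = Q/(b₂ V₂) = 3.862/(12.85×1.46) = 0.2059 m

0.206 m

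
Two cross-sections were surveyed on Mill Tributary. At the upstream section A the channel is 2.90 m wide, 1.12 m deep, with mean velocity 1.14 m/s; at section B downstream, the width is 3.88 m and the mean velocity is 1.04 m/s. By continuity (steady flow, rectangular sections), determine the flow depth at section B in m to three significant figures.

0.918 m

Q = A₁V₁ = (2.90×1.12) × 1.14 = 3.703 m³/s
d₂ = Q/(b₂ V₂) = 3.703/(3.88×1.04) = 0.9176 m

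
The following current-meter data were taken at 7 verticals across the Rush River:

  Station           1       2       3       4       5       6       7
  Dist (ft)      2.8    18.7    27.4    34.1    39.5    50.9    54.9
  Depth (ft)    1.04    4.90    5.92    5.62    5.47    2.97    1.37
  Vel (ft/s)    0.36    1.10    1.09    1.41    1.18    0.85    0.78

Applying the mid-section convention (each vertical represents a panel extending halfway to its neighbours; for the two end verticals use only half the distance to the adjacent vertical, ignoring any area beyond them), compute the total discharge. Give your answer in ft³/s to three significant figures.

243 ft³/s

w_1 = (18.7 − 2.8)/2 = 7.95 ft; q_1 = 0.36 × 1.04 × 7.95 = 2.976 ft³/s
w_2 = (27.4 − 2.8)/2 = 12.3 ft; q_2 = 1.10 × 4.90 × 12.3 = 66.30 ft³/s
w_3 = (34.1 − 18.7)/2 = 7.7 ft; q_3 = 1.09 × 5.92 × 7.7 = 49.69 ft³/s
w_4 = (39.5 − 27.4)/2 = 6.05 ft; q_4 = 1.41 × 5.62 × 6.05 = 47.94 ft³/s
w_5 = (50.9 − 34.1)/2 = 8.4 ft; q_5 = 1.18 × 5.47 × 8.4 = 54.22 ft³/s
w_6 = (54.9 − 39.5)/2 = 7.7 ft; q_6 = 0.85 × 2.97 × 7.7 = 19.44 ft³/s
w_7 = (54.9 − 50.9)/2 = 2 ft; q_7 = 0.78 × 1.37 × 2 = 2.137 ft³/s
Q = Σ qᵢ = 242.7 ft³/s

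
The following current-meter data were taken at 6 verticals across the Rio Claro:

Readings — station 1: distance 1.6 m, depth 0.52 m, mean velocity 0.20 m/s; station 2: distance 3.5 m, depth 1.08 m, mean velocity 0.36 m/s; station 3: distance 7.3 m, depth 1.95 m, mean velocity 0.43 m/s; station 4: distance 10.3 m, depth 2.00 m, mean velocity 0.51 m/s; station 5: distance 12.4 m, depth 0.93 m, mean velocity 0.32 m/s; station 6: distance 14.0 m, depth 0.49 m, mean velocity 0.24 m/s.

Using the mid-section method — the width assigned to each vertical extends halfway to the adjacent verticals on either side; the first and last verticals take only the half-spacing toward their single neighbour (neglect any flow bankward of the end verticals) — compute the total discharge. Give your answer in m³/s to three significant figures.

7.30 m³/s

w_1 = (3.5 − 1.6)/2 = 0.95 m; q_1 = 0.20 × 0.52 × 0.95 = 0.09880 m³/s
w_2 = (7.3 − 1.6)/2 = 2.85 m; q_2 = 0.36 × 1.08 × 2.85 = 1.108 m³/s
w_3 = (10.3 − 3.5)/2 = 3.4 m; q_3 = 0.43 × 1.95 × 3.4 = 2.851 m³/s
w_4 = (12.4 − 7.3)/2 = 2.55 m; q_4 = 0.51 × 2.00 × 2.55 = 2.601 m³/s
w_5 = (14.0 − 10.3)/2 = 1.85 m; q_5 = 0.32 × 0.93 × 1.85 = 0.5506 m³/s
w_6 = (14.0 − 12.4)/2 = 0.8 m; q_6 = 0.24 × 0.49 × 0.8 = 0.09408 m³/s
Q = Σ qᵢ = 7.303 m³/s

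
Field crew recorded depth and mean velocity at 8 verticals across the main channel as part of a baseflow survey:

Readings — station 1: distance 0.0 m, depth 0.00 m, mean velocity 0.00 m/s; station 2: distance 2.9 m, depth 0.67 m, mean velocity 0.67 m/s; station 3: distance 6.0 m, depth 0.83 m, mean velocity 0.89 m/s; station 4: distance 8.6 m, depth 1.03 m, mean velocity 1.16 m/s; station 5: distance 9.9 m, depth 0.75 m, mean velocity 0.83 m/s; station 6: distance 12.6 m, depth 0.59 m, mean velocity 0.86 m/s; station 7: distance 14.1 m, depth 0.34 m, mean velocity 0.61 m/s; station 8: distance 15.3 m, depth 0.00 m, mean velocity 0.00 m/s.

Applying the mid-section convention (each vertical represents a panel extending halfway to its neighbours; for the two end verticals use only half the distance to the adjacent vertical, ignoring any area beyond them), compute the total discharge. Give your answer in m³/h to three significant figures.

w_2 = (6.0 − 0.0)/2 = 3 m; q_2 = 0.67 × 0.67 × 3 = 1.347 m³/s
w_3 = (8.6 − 2.9)/2 = 2.85 m; q_3 = 0.89 × 0.83 × 2.85 = 2.105 m³/s
w_4 = (9.9 − 6.0)/2 = 1.95 m; q_4 = 1.16 × 1.03 × 1.95 = 2.330 m³/s
w_5 = (12.6 − 8.6)/2 = 2 m; q_5 = 0.83 × 0.75 × 2 = 1.245 m³/s
w_6 = (14.1 − 9.9)/2 = 2.1 m; q_6 = 0.86 × 0.59 × 2.1 = 1.066 m³/s
w_7 = (15.3 − 12.6)/2 = 1.35 m; q_7 = 0.61 × 0.34 × 1.35 = 0.2800 m³/s
Stations 1, 8 contribute zero (depth or velocity is 0).
Q = Σ qᵢ = 8.372 m³/s
= 8.372 × 3600 = 30140 m³/h

30100 m³/h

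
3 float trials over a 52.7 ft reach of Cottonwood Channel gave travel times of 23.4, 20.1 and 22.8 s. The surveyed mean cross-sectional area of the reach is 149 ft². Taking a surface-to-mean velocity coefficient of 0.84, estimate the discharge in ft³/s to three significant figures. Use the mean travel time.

t̄ = (23.4 + 20.1 + 22.8) / 3 = 22.1 s
v_surface = L / t̄ = 52.7 / 22.1 = 2.385 ft/s
v_mean = 0.84 × 2.385 = 2.003 ft/s
Q = A × v_mean = 149 × 2.003 = 298.5 ft³/s

298 ft³/s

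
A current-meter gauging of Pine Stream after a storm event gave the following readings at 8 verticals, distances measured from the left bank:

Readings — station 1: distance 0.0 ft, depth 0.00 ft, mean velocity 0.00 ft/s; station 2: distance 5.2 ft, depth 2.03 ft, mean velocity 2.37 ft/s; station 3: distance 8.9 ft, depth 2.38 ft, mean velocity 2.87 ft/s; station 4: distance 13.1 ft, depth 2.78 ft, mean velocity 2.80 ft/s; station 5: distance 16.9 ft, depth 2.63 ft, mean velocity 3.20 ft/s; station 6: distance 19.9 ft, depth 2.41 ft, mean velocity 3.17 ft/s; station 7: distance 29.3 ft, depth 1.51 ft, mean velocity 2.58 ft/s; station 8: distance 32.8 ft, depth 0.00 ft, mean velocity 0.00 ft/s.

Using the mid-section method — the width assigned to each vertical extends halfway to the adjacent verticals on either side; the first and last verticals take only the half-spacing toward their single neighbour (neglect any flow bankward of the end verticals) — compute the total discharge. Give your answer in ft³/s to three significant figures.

181 ft³/s

w_2 = (8.9 − 0.0)/2 = 4.45 ft; q_2 = 2.37 × 2.03 × 4.45 = 21.41 ft³/s
w_3 = (13.1 − 5.2)/2 = 3.95 ft; q_3 = 2.87 × 2.38 × 3.95 = 26.98 ft³/s
w_4 = (16.9 − 8.9)/2 = 4 ft; q_4 = 2.80 × 2.78 × 4 = 31.14 ft³/s
w_5 = (19.9 − 13.1)/2 = 3.4 ft; q_5 = 3.20 × 2.63 × 3.4 = 28.61 ft³/s
w_6 = (29.3 − 16.9)/2 = 6.2 ft; q_6 = 3.17 × 2.41 × 6.2 = 47.37 ft³/s
w_7 = (32.8 − 19.9)/2 = 6.45 ft; q_7 = 2.58 × 1.51 × 6.45 = 25.13 ft³/s
Stations 1, 8 contribute zero (depth or velocity is 0).
Q = Σ qᵢ = 180.6 ft³/s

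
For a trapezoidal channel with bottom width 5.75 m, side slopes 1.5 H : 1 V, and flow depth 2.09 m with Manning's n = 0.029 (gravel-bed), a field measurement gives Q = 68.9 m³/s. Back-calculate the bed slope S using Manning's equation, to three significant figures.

A = (b + z·y)·y = (5.75 + 1.5×2.09)×2.09 = 18.57 m²
P = b + 2y√(1+z²) = 5.75 + 2×2.09×√(1+1.5²) = 13.29 m
R = A/P = 18.57/13.29 = 1.398 m
S = (Q·n / (1·A·R^(2/3)))² = (68.9×0.029 / (1×18.57×1.250))² = 0.007409

0.00741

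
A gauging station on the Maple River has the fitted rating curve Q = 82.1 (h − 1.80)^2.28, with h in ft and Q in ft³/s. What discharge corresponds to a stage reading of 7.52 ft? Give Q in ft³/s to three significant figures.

4380 ft³/s

Q = 82.1 × (7.52 − 1.80)^2.28 = 82.1 × 5.72^2.28 = 4377 ft³/s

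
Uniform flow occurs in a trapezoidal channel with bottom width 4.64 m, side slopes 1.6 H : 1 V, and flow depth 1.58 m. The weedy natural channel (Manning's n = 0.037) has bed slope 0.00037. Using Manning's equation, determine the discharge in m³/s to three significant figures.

A = (b + z·y)·y = (4.64 + 1.6×1.58)×1.58 = 11.33 m²
P = b + 2y√(1+z²) = 4.64 + 2×1.58×√(1+1.6²) = 10.60 m
R = A/P = 11.33/10.60 = 1.068 m
Q = (1/n)·A·R^(2/3)·S^(1/2) = (1/0.037) × 11.33 × 1.068^(2/3) × 0.00037^(1/2) = 6.153 m³/s

6.15 m³/s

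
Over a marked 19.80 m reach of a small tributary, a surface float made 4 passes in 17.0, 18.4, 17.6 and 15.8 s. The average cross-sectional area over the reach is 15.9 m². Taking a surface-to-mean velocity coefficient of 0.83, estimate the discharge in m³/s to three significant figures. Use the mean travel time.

t̄ = (17.0 + 18.4 + 17.6 + 15.8) / 4 = 17.2 s
v_surface = L / t̄ = 19.80 / 17.2 = 1.151 m/s
v_mean = 0.83 × 1.151 = 0.9555 m/s
Q = A × v_mean = 15.9 × 0.9555 = 15.19 m³/s

15.2 m³/s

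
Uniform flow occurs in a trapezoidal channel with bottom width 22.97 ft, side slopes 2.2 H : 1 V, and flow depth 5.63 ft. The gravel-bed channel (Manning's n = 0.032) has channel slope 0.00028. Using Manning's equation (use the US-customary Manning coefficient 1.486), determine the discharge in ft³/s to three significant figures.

388 ft³/s

A = (b + z·y)·y = (22.97 + 2.2×5.63)×5.63 = 199.1 ft²
P = b + 2y√(1+z²) = 22.97 + 2×5.63×√(1+2.2²) = 50.18 ft
R = A/P = 199.1/50.18 = 3.967 ft
Q = (1.486/n)·A·R^(2/3)·S^(1/2) = (1.486/0.032) × 199.1 × 3.967^(2/3) × 0.00028^(1/2) = 387.6 ft³/s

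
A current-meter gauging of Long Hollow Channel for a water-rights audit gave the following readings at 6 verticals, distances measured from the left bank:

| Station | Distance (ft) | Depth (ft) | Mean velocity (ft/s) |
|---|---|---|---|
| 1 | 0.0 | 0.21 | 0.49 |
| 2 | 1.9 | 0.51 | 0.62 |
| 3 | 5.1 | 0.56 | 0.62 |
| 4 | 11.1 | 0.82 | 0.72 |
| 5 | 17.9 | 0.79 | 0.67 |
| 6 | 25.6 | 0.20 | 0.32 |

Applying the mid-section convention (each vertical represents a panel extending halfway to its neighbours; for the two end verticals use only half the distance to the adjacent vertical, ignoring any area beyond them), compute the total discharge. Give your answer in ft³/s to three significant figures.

w_1 = (1.9 − 0.0)/2 = 0.95 ft; q_1 = 0.49 × 0.21 × 0.95 = 0.09776 ft³/s
w_2 = (5.1 − 0.0)/2 = 2.55 ft; q_2 = 0.62 × 0.51 × 2.55 = 0.8063 ft³/s
w_3 = (11.1 − 1.9)/2 = 4.6 ft; q_3 = 0.62 × 0.56 × 4.6 = 1.597 ft³/s
w_4 = (17.9 − 5.1)/2 = 6.4 ft; q_4 = 0.72 × 0.82 × 6.4 = 3.779 ft³/s
w_5 = (25.6 − 11.1)/2 = 7.25 ft; q_5 = 0.67 × 0.79 × 7.25 = 3.837 ft³/s
w_6 = (25.6 − 17.9)/2 = 3.85 ft; q_6 = 0.32 × 0.20 × 3.85 = 0.2464 ft³/s
Q = Σ qᵢ = 10.36 ft³/s

10.4 ft³/s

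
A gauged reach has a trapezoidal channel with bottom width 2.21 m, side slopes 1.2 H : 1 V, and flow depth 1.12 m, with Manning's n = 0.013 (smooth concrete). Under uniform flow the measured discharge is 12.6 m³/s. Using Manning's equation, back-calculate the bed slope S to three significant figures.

0.00274

A = (b + z·y)·y = (2.21 + 1.2×1.12)×1.12 = 3.980 m²
P = b + 2y√(1+z²) = 2.21 + 2×1.12×√(1+1.2²) = 5.709 m
R = A/P = 3.980/5.709 = 0.6972 m
S = (Q·n / (1·A·R^(2/3)))² = (12.6×0.013 / (1×3.980×0.7863))² = 0.002739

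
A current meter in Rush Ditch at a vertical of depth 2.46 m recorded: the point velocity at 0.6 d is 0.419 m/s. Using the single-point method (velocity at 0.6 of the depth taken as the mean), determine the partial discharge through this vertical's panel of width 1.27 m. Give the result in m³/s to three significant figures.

1.31 m³/s

v̄ = v₀.₆ = 0.419 m/s
q = v̄ × d × w = 0.4190 × 2.46 × 1.27 = 1.309 m³/s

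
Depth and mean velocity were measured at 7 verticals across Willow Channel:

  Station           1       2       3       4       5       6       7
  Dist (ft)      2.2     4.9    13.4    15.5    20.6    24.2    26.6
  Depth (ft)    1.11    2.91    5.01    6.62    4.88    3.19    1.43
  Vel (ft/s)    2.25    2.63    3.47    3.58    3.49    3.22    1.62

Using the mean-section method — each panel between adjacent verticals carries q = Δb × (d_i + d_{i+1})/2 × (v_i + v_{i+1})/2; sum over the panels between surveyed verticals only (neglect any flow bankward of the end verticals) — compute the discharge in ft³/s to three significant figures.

Panel 1-2: Δb = 2.7 ft, d̄ = (1.11+2.91)/2 = 2.01, v̄ = (2.25+2.63)/2 = 2.44 → q = 2.7×2.01×2.44 = 13.24 ft³/s
Panel 2-3: Δb = 8.5 ft, d̄ = (2.91+5.01)/2 = 3.96, v̄ = (2.63+3.47)/2 = 3.05 → q = 8.5×3.96×3.05 = 102.7 ft³/s
Panel 3-4: Δb = 2.1 ft, d̄ = (5.01+6.62)/2 = 5.815, v̄ = (3.47+3.58)/2 = 3.525 → q = 2.1×5.815×3.525 = 43.05 ft³/s
Panel 4-5: Δb = 5.1 ft, d̄ = (6.62+4.88)/2 = 5.75, v̄ = (3.58+3.49)/2 = 3.535 → q = 5.1×5.75×3.535 = 103.7 ft³/s
Panel 5-6: Δb = 3.6 ft, d̄ = (4.88+3.19)/2 = 4.035, v̄ = (3.49+3.22)/2 = 3.355 → q = 3.6×4.035×3.355 = 48.73 ft³/s
Panel 6-7: Δb = 2.4 ft, d̄ = (3.19+1.43)/2 = 2.31, v̄ = (3.22+1.62)/2 = 2.42 → q = 2.4×2.31×2.42 = 13.42 ft³/s
Q = Σ q = 324.8 ft³/s

325 ft³/s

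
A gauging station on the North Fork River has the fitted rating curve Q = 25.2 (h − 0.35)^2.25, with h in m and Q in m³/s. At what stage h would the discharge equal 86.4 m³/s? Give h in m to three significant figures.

2.08 m

h − h₀ = (Q/C)^(1/b) = (86.4/25.2)^(1/2.25) = 1.729 m
h = 0.35 + 1.729 = 2.079 m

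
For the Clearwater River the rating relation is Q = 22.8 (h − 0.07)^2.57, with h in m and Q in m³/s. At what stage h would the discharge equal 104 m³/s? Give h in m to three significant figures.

h − h₀ = (Q/C)^(1/b) = (104/22.8)^(1/2.57) = 1.805 m
h = 0.07 + 1.805 = 1.875 m

1.87 m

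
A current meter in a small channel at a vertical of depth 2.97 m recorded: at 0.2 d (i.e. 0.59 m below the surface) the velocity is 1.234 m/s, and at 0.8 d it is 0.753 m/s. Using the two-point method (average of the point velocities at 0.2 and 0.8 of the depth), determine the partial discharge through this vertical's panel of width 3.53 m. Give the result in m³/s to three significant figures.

10.4 m³/s

v̄ = (1.234 + 0.753) / 2 = 0.9935 m/s
q = v̄ × d × w = 0.9935 × 2.97 × 3.53 = 10.42 m³/s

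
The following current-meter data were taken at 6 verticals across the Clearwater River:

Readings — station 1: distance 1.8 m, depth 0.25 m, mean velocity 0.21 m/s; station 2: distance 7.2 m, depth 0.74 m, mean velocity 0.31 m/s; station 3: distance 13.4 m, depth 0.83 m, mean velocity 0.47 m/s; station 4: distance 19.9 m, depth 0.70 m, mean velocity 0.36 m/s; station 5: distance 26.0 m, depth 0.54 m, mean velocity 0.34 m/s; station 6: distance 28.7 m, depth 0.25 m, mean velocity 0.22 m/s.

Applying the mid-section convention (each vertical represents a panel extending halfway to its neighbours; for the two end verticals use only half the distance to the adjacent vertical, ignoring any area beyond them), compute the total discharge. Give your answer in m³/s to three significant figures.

6.42 m³/s

w_1 = (7.2 − 1.8)/2 = 2.7 m; q_1 = 0.21 × 0.25 × 2.7 = 0.1418 m³/s
w_2 = (13.4 − 1.8)/2 = 5.8 m; q_2 = 0.31 × 0.74 × 5.8 = 1.331 m³/s
w_3 = (19.9 − 7.2)/2 = 6.35 m; q_3 = 0.47 × 0.83 × 6.35 = 2.477 m³/s
w_4 = (26.0 − 13.4)/2 = 6.3 m; q_4 = 0.36 × 0.70 × 6.3 = 1.588 m³/s
w_5 = (28.7 − 19.9)/2 = 4.4 m; q_5 = 0.34 × 0.54 × 4.4 = 0.8078 m³/s
w_6 = (28.7 − 26.0)/2 = 1.35 m; q_6 = 0.22 × 0.25 × 1.35 = 0.07425 m³/s
Q = Σ qᵢ = 6.419 m³/s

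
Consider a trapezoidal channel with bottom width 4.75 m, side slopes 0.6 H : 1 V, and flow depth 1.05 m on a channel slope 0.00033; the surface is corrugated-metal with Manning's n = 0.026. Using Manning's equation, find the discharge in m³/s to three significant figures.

3.36 m³/s

A = (b + z·y)·y = (4.75 + 0.6×1.05)×1.05 = 5.649 m²
P = b + 2y√(1+z²) = 4.75 + 2×1.05×√(1+0.6²) = 7.199 m
R = A/P = 5.649/7.199 = 0.7847 m
Q = (1/n)·A·R^(2/3)·S^(1/2) = (1/0.026) × 5.649 × 0.7847^(2/3) × 0.00033^(1/2) = 3.358 m³/s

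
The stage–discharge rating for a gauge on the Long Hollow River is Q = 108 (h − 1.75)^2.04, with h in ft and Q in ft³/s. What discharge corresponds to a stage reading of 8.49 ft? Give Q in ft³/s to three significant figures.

Q = 108 × (8.49 − 1.75)^2.04 = 108 × 6.74^2.04 = 5295 ft³/s

5300 ft³/s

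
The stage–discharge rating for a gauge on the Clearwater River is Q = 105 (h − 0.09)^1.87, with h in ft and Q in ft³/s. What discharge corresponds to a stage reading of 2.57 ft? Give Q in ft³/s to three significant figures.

Q = 105 × (2.57 − 0.09)^1.87 = 105 × 2.48^1.87 = 573.9 ft³/s

574 ft³/s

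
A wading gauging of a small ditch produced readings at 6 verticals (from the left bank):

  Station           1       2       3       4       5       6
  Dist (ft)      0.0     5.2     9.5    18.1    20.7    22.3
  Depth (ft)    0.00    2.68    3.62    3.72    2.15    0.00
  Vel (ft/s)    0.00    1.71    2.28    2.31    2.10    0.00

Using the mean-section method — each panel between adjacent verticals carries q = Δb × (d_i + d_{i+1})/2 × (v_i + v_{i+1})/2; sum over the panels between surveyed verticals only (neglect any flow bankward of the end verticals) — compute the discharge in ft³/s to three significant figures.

Panel 1-2: Δb = 5.2 ft, d̄ = (0.00+2.68)/2 = 1.34, v̄ = (0.00+1.71)/2 = 0.855 → q = 5.2×1.34×0.855 = 5.958 ft³/s
Panel 2-3: Δb = 4.3 ft, d̄ = (2.68+3.62)/2 = 3.15, v̄ = (1.71+2.28)/2 = 1.995 → q = 4.3×3.15×1.995 = 27.02 ft³/s
Panel 3-4: Δb = 8.6 ft, d̄ = (3.62+3.72)/2 = 3.67, v̄ = (2.28+2.31)/2 = 2.295 → q = 8.6×3.67×2.295 = 72.43 ft³/s
Panel 4-5: Δb = 2.6 ft, d̄ = (3.72+2.15)/2 = 2.935, v̄ = (2.31+2.10)/2 = 2.205 → q = 2.6×2.935×2.205 = 16.83 ft³/s
Panel 5-6: Δb = 1.6 ft, d̄ = (2.15+0.00)/2 = 1.075, v̄ = (2.10+0.00)/2 = 1.05 → q = 1.6×1.075×1.05 = 1.806 ft³/s
Q = Σ q = 124.0 ft³/s

124 ft³/s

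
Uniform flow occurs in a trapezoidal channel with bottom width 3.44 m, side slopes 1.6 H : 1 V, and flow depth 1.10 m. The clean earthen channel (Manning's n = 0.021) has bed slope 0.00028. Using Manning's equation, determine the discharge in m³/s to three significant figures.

3.77 m³/s

A = (b + z·y)·y = (3.44 + 1.6×1.10)×1.10 = 5.720 m²
P = b + 2y√(1+z²) = 3.44 + 2×1.10×√(1+1.6²) = 7.591 m
R = A/P = 5.720/7.591 = 0.7535 m
Q = (1/n)·A·R^(2/3)·S^(1/2) = (1/0.021) × 5.720 × 0.7535^(2/3) × 0.00028^(1/2) = 3.774 m³/s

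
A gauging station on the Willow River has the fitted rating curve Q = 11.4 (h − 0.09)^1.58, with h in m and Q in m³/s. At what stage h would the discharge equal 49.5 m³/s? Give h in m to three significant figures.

h − h₀ = (Q/C)^(1/b) = (49.5/11.4)^(1/1.58) = 2.533 m
h = 0.09 + 2.533 = 2.623 m

2.62 m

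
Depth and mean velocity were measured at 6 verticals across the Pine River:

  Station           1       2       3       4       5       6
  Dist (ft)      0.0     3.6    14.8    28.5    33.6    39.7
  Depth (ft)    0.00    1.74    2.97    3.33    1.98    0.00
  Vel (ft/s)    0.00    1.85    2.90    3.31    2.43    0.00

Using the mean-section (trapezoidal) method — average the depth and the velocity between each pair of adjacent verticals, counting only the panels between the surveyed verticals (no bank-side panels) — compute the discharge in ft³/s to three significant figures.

246 ft³/s

Panel 1-2: Δb = 3.6 ft, d̄ = (0.00+1.74)/2 = 0.87, v̄ = (0.00+1.85)/2 = 0.925 → q = 3.6×0.87×0.925 = 2.897 ft³/s
Panel 2-3: Δb = 11.2 ft, d̄ = (1.74+2.97)/2 = 2.355, v̄ = (1.85+2.90)/2 = 2.375 → q = 11.2×2.355×2.375 = 62.64 ft³/s
Panel 3-4: Δb = 13.7 ft, d̄ = (2.97+3.33)/2 = 3.15, v̄ = (2.90+3.31)/2 = 3.105 → q = 13.7×3.15×3.105 = 134.0 ft³/s
Panel 4-5: Δb = 5.1 ft, d̄ = (3.33+1.98)/2 = 2.655, v̄ = (3.31+2.43)/2 = 2.87 → q = 5.1×2.655×2.87 = 38.86 ft³/s
Panel 5-6: Δb = 6.1 ft, d̄ = (1.98+0.00)/2 = 0.99, v̄ = (2.43+0.00)/2 = 1.215 → q = 6.1×0.99×1.215 = 7.337 ft³/s
Q = Σ q = 245.7 ft³/s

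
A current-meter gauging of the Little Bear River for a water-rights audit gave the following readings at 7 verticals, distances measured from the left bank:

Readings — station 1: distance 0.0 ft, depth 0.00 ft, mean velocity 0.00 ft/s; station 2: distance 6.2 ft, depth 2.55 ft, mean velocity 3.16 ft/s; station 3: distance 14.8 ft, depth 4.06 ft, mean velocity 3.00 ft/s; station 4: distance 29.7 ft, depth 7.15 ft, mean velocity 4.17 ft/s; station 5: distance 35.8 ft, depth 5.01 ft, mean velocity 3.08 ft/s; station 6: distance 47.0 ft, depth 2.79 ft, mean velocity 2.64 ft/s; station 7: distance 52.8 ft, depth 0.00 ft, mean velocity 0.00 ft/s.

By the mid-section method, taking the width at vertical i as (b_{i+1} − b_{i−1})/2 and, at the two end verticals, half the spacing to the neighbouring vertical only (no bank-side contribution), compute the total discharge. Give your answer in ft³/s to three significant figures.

712 ft³/s

w_2 = (14.8 − 0.0)/2 = 7.4 ft; q_2 = 3.16 × 2.55 × 7.4 = 59.63 ft³/s
w_3 = (29.7 − 6.2)/2 = 11.75 ft; q_3 = 3.00 × 4.06 × 11.75 = 143.1 ft³/s
w_4 = (35.8 − 14.8)/2 = 10.5 ft; q_4 = 4.17 × 7.15 × 10.5 = 313.1 ft³/s
w_5 = (47.0 − 29.7)/2 = 8.65 ft; q_5 = 3.08 × 5.01 × 8.65 = 133.5 ft³/s
w_6 = (52.8 − 35.8)/2 = 8.5 ft; q_6 = 2.64 × 2.79 × 8.5 = 62.61 ft³/s
Stations 1, 7 contribute zero (depth or velocity is 0).
Q = Σ qᵢ = 711.9 ft³/s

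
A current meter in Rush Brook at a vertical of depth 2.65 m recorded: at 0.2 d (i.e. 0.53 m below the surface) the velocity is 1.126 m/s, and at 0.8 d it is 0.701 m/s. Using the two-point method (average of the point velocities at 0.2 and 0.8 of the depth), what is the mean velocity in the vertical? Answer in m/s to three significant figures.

v̄ = (1.126 + 0.701) / 2 = 0.9135 m/s

0.914 m/s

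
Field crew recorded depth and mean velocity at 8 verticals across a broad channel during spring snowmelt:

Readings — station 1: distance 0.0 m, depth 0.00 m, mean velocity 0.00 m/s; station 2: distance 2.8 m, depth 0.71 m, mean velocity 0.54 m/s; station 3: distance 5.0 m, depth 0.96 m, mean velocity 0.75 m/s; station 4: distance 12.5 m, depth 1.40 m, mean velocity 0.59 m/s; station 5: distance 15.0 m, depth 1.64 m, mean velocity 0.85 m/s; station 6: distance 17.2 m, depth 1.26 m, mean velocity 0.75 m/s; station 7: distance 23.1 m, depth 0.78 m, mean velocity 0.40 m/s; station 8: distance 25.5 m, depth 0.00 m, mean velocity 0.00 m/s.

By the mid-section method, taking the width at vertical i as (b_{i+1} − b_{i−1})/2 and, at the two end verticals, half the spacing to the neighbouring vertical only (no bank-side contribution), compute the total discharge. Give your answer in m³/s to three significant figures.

17.0 m³/s

w_2 = (5.0 − 0.0)/2 = 2.5 m; q_2 = 0.54 × 0.71 × 2.5 = 0.9585 m³/s
w_3 = (12.5 − 2.8)/2 = 4.85 m; q_3 = 0.75 × 0.96 × 4.85 = 3.492 m³/s
w_4 = (15.0 − 5.0)/2 = 5 m; q_4 = 0.59 × 1.40 × 5 = 4.130 m³/s
w_5 = (17.2 − 12.5)/2 = 2.35 m; q_5 = 0.85 × 1.64 × 2.35 = 3.276 m³/s
w_6 = (23.1 − 15.0)/2 = 4.05 m; q_6 = 0.75 × 1.26 × 4.05 = 3.827 m³/s
w_7 = (25.5 − 17.2)/2 = 4.15 m; q_7 = 0.40 × 0.78 × 4.15 = 1.295 m³/s
Stations 1, 8 contribute zero (depth or velocity is 0).
Q = Σ qᵢ = 16.98 m³/s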